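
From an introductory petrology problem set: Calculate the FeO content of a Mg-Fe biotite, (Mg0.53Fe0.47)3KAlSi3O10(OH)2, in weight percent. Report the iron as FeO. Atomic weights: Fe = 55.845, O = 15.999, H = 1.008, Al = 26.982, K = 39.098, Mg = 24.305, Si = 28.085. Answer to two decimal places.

21.94 wt%

Formula mass = 461.725 g/mol.
1.41 Fe → 1.4100 mol FeO per formula unit; M(FeO) = 71.844, so FeO mass = 101.300 g.
101.300/461.725 × 100 = 21.94 wt%.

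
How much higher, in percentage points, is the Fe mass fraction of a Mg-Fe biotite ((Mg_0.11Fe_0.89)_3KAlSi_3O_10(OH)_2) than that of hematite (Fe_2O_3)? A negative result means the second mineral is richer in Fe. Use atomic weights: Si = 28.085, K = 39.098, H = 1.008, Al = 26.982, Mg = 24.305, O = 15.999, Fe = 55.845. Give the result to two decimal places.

First mineral: 149.106 g Fe in 501.466 g formula = 29.73 wt% Fe.
Second mineral: 111.690 g Fe in 159.687 g formula = 69.94 wt% Fe.
29.73% − 69.94% gives a difference of -40.21 percentage points.

-40.21 percentage points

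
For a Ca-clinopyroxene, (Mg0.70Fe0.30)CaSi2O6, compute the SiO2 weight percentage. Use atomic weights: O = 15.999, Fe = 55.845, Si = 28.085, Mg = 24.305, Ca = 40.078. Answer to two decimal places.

53.17 wt%

Molar mass of (Mg0.70Fe0.30)CaSi2O6 = 0.70·24.305 + 0.30·55.845 + 1·40.078 + 2·28.085 + 6·15.999 = 226.009 g/mol.
Each formula unit contains 2 Si, equivalent to 2/1 = 2.0000 mol SiO2.
M(SiO2) = 1×28.085 + 2×15.999 = 60.083 g/mol.
Mass of SiO2 per formula unit = 2.0000 × 60.083 = 120.166 g.
SiO2 wt% = 120.166 / 226.009 × 100 = 53.17%.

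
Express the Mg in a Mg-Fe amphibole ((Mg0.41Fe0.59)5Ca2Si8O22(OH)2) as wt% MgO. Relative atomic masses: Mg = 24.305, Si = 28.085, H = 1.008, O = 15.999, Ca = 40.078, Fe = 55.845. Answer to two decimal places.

Formula mass = 905.396 g/mol.
2.05 Mg → 2.0500 mol MgO per formula unit; M(MgO) = 40.304, so MgO mass = 82.623 g.
82.623/905.396 × 100 = 9.13 wt%.

9.13 wt%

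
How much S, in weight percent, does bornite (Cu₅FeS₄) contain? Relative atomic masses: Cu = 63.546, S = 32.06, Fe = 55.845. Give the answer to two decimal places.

25.56 weight percent

M(Cu₅FeS₄) = 501.815 g/mol.
S contributes 4 × 32.06 = 128.240 g per mole.
128.240/501.815 = 0.2556 → 25.56%.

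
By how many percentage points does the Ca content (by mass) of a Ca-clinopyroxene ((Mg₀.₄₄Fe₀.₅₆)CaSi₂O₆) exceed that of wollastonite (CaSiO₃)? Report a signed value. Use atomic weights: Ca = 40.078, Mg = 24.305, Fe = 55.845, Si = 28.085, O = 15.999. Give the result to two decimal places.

-17.39 percentage points

Ca in (Mg₀.₄₄Fe₀.₅₆)CaSi₂O₆: molar mass 234.209 g/mol; 1×40.078 = 40.078 g → 17.11 wt%.
Ca in CaSiO₃: molar mass 116.160 g/mol; 1×40.078 = 40.078 g → 34.50 wt%.
Difference = 17.11 − 34.50 = -17.39 percentage points.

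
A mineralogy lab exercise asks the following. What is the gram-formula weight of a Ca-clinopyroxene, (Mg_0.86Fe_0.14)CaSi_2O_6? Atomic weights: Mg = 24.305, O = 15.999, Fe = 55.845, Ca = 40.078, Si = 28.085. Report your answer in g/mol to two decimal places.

220.96 g/mol

Mg: 0.86 × 24.305 = 20.9023
Fe: 0.14 × 55.845 = 7.8183
Ca: 1 × 40.078 = 40.0780
Si: 2 × 28.085 = 56.1700
O: 6 × 15.999 = 95.9940
Summing the contributions gives the formula mass.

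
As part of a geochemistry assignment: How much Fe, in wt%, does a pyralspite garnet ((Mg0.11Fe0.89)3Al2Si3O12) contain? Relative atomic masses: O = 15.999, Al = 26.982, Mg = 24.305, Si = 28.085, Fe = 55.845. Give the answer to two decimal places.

30.60 wt%

Molar mass of (Mg0.11Fe0.89)3Al2Si3O12: 0.33·24.305 + 2.67·55.845 + 2·26.982 + 3·28.085 + 12·15.999 = 487.334 g/mol.
Mass of Fe per formula unit: 2.67 × 55.845 = 149.106 g.
Weight fraction Fe = 149.106 / 487.334 = 0.3060.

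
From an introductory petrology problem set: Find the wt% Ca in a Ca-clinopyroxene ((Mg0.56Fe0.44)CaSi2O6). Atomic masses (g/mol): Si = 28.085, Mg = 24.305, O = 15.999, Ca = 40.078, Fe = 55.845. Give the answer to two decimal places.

Molar mass of (Mg0.56Fe0.44)CaSi2O6: 0.56*24.305 + 0.44*55.845 + 1*40.078 + 2*28.085 + 6*15.999 = 230.425 g/mol.
Mass of Ca per formula unit: 1 × 40.078 = 40.078 g.
Weight fraction Ca = 40.078 / 230.425 = 0.1739.

17.39 weight percent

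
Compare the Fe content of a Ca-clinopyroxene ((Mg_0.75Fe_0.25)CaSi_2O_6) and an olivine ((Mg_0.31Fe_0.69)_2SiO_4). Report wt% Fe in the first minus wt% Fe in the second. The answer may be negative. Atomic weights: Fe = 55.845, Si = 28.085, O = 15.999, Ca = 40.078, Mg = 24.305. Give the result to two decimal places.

-35.61 percentage points

M((Mg_0.75Fe_0.25)CaSi_2O_6) = 224.432 g/mol, so wt% Fe = 13.961/224.432 × 100 = 6.22%.
M((Mg_0.31Fe_0.69)_2SiO_4) = 184.216 g/mol, so wt% Fe = 77.066/184.216 × 100 = 41.83%.
6.22 − 41.83 = -35.61 pp.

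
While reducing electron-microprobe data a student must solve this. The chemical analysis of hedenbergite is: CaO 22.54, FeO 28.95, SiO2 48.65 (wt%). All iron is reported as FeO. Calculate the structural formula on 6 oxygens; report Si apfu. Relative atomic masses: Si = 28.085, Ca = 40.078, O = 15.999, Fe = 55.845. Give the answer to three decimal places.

2.004 Si apfu

CaO: 22.54/56.077 = 0.40195 mol → 0.40195 mol Ca, 0.40195 mol O.
FeO: 28.95/71.844 = 0.40296 mol → 0.40296 mol Fe, 0.40296 mol O.
SiO2: 48.65/60.083 = 0.80971 mol → 0.80971 mol Si, 1.61942 mol O.
Total oxygen = 2.42433 mol. Normalization factor = 6/2.42433 = 2.47491.
Si per 6 O = 0.80971 × 2.47491 = 2.004.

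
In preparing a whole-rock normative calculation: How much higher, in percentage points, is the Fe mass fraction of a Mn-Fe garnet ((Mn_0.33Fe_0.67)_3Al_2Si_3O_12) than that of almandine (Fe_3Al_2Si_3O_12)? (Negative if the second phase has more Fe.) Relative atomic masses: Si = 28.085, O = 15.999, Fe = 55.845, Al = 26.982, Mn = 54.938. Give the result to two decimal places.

First mineral: 112.248 g Fe in 496.844 g formula = 22.59 wt% Fe.
Second mineral: 167.535 g Fe in 497.742 g formula = 33.66 wt% Fe.
22.59% − 33.66% gives a difference of -11.07 percentage points.

-11.07 percentage points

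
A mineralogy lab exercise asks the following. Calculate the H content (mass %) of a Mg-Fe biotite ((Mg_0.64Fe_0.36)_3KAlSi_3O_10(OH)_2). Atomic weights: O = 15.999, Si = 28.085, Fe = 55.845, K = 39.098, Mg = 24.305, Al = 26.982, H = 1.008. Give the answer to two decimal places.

0.45 mass %

Formula mass = 1.92·24.305 + 1.08·55.845 + 1·39.098 + 1·26.982 + 3·28.085 + 12·15.999 + 2·1.008 = 451.317 g/mol, of which 2.016 g is H.
So H makes up 2.016/451.317 = 0.0045 of the mass, i.e. 0.45%.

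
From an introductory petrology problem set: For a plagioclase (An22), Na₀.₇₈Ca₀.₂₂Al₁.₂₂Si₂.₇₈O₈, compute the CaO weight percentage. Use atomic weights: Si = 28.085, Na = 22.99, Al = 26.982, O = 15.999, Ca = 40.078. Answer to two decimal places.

4.64 wt%

Formula mass = 265.736 g/mol.
0.22 Ca → 0.2200 mol CaO per formula unit; M(CaO) = 56.077, so CaO mass = 12.337 g.
12.337/265.736 × 100 = 4.64 wt%.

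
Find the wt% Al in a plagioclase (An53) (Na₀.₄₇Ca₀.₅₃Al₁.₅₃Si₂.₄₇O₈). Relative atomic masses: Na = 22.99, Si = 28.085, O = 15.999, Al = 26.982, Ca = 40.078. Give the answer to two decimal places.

15.25 weight percent

Formula mass = 0.47×22.99 + 0.53×40.078 + 1.53×26.982 + 2.47×28.085 + 8×15.999 = 270.691 g/mol, of which 41.282 g is Al.
So Al makes up 41.282/270.691 = 0.1525 of the mass, i.e. 15.25%.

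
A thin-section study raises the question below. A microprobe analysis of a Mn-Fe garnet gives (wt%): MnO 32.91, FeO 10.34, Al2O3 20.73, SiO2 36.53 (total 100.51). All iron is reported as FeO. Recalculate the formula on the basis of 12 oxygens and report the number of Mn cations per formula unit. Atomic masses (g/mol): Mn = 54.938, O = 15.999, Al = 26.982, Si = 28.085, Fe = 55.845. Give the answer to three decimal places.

MnO (M=70.937): mol = 0.46393; Mn = 0.46393, O = 0.46393.
FeO (M=71.844): mol = 0.14392; Fe = 0.14392, O = 0.14392.
Al2O3 (M=101.961): mol = 0.20331; Al = 0.40662, O = 0.60993.
SiO2 (M=60.083): mol = 0.60799; Si = 0.60799, O = 1.21598.
ΣO = 2.43376; factor = 12/ΣO = 4.93064.
Mn apfu = 0.46393 × 4.93064 = 2.287.

2.287 Mn apfu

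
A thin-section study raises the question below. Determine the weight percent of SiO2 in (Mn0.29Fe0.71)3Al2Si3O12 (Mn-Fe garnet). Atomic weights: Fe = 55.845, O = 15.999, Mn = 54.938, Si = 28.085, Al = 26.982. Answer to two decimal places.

Molar mass of (Mn0.29Fe0.71)3Al2Si3O12 = 0.87*54.938 + 2.13*55.845 + 2*26.982 + 3*28.085 + 12*15.999 = 496.953 g/mol.
Each formula unit contains 3 Si, equivalent to 3/1 = 3.0000 mol SiO2.
M(SiO2) = 1×28.085 + 2×15.999 = 60.083 g/mol.
Mass of SiO2 per formula unit = 3.0000 × 60.083 = 180.249 g.
SiO2 wt% = 180.249 / 496.953 × 100 = 36.27%.

36.27 wt%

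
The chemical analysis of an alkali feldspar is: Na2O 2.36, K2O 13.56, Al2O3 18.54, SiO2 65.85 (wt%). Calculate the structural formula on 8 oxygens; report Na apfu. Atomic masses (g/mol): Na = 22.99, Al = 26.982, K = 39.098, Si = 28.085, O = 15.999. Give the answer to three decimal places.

2.36 wt% Na2O ÷ 61.979 g/mol = 0.03808 mol, giving 0.07616 Na and 0.03808 O.
13.56 wt% K2O ÷ 94.195 g/mol = 0.14396 mol, giving 0.28792 K and 0.14396 O.
18.54 wt% Al2O3 ÷ 101.961 g/mol = 0.18183 mol, giving 0.36366 Al and 0.54549 O.
65.85 wt% SiO2 ÷ 60.083 g/mol = 1.09598 mol, giving 1.09598 Si and 2.19196 O.
Oxygen sums to 2.91949; scaling by 8/2.91949 = 2.74020 puts the formula on 8 O.
Na: 0.07616 × 2.74020 = 0.209 atoms per formula unit.

0.209 Na apfu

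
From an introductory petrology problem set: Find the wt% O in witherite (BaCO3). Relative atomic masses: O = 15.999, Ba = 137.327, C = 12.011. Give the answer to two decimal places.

24.32 weight percent

M(BaCO3) = 197.335 g/mol.
O contributes 3 × 15.999 = 47.997 g per mole.
47.997/197.335 = 0.2432 → 24.32%.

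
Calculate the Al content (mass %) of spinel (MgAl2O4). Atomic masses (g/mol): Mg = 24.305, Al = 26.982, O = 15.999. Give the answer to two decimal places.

37.93 mass %

Formula mass = 1*24.305 + 2*26.982 + 4*15.999 = 142.265 g/mol, of which 53.964 g is Al.
So Al makes up 53.964/142.265 = 0.3793 of the mass, i.e. 37.93%.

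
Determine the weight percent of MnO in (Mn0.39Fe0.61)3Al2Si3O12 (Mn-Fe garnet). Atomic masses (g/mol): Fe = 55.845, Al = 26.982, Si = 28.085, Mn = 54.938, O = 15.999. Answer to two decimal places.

Formula mass = 496.681 g/mol.
1.17 Mn → 1.1700 mol MnO per formula unit; M(MnO) = 70.937, so MnO mass = 82.996 g.
82.996/496.681 × 100 = 16.71 wt%.

16.71 wt%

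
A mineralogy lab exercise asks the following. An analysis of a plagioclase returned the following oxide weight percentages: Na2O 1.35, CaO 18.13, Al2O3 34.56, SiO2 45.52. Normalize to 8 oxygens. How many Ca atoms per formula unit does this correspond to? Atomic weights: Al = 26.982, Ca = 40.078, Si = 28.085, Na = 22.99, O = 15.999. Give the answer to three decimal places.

0.899 Ca apfu

Na2O: 1.35/61.979 = 0.02178 mol → 0.04356 mol Na, 0.02178 mol O.
CaO: 18.13/56.077 = 0.32331 mol → 0.32331 mol Ca, 0.32331 mol O.
Al2O3: 34.56/101.961 = 0.33895 mol → 0.67790 mol Al, 1.01685 mol O.
SiO2: 45.52/60.083 = 0.75762 mol → 0.75762 mol Si, 1.51524 mol O.
Total oxygen = 2.87718 mol. Normalization factor = 8/2.87718 = 2.78050.
Ca per 8 O = 0.32331 × 2.78050 = 0.899.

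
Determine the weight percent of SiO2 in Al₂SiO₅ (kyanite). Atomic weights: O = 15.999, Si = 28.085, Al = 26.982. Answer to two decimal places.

37.08 wt%

Formula mass = 162.044 g/mol.
1 Si → 1.0000 mol SiO2 per formula unit; M(SiO2) = 60.083, so SiO2 mass = 60.083 g.
60.083/162.044 × 100 = 37.08 wt%.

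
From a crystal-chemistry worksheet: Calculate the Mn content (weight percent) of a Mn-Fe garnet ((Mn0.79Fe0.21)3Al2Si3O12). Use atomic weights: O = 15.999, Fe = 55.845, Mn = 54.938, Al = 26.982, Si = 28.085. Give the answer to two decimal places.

Formula mass = 2.37×54.938 + 0.63×55.845 + 2×26.982 + 3×28.085 + 12×15.999 = 495.592 g/mol, of which 130.203 g is Mn.
So Mn makes up 130.203/495.592 = 0.2627 of the mass, i.e. 26.27%.

26.27 weight percent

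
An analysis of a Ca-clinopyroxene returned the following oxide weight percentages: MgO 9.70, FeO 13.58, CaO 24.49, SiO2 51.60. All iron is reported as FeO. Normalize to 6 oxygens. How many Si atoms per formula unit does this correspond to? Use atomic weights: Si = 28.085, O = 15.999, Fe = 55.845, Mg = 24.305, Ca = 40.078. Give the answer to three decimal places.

9.70 wt% MgO ÷ 40.304 g/mol = 0.24067 mol, giving 0.24067 Mg and 0.24067 O.
13.58 wt% FeO ÷ 71.844 g/mol = 0.18902 mol, giving 0.18902 Fe and 0.18902 O.
24.49 wt% CaO ÷ 56.077 g/mol = 0.43672 mol, giving 0.43672 Ca and 0.43672 O.
51.60 wt% SiO2 ÷ 60.083 g/mol = 0.85881 mol, giving 0.85881 Si and 1.71762 O.
Oxygen sums to 2.58403; scaling by 6/2.58403 = 2.32195 puts the formula on 6 O.
Si: 0.85881 × 2.32195 = 1.994 atoms per formula unit.

1.994 Si apfu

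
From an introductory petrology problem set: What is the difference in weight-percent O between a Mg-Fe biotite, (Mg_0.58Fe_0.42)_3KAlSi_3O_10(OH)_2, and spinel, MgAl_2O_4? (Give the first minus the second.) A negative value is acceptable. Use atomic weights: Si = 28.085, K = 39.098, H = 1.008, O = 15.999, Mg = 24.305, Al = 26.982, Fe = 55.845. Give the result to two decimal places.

First mineral: 191.988 g O in 456.994 g formula = 42.01 wt% O.
Second mineral: 63.996 g O in 142.265 g formula = 44.98 wt% O.
42.01% − 44.98% gives a difference of -2.97 percentage points.

-2.97 percentage points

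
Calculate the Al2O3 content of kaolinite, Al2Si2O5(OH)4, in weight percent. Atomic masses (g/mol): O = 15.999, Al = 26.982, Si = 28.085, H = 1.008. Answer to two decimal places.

39.50 wt%

Formula mass = 258.157 g/mol.
2 Al → 1.0000 mol Al2O3 per formula unit; M(Al2O3) = 101.961, so Al2O3 mass = 101.961 g.
101.961/258.157 × 100 = 39.50 wt%.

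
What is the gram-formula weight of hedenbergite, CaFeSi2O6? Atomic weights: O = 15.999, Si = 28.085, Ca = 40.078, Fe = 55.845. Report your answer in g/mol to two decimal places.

The formula mass is the sum 1(40.078) + 1(55.845) + 2(28.085) + 6(15.999).

248.09 g/mol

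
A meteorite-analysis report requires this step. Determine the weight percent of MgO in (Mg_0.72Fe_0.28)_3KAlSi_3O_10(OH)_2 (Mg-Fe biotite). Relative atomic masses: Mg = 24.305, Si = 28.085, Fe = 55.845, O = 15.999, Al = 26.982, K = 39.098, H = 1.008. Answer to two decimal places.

Molar mass of (Mg_0.72Fe_0.28)_3KAlSi_3O_10(OH)_2 = 2.16·24.305 + 0.84·55.845 + 1·39.098 + 1·26.982 + 3·28.085 + 12·15.999 + 2·1.008 = 443.748 g/mol.
Each formula unit contains 2.16 Mg, equivalent to 2.16/1 = 2.1600 mol MgO.
M(MgO) = 1×24.305 + 1×15.999 = 40.304 g/mol.
Mass of MgO per formula unit = 2.1600 × 40.304 = 87.057 g.
MgO wt% = 87.057 / 443.748 × 100 = 19.62%.

19.62 wt%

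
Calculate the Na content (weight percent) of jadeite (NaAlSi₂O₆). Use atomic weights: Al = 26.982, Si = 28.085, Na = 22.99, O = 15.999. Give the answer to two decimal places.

Molar mass of NaAlSi₂O₆: 1·22.99 + 1·26.982 + 2·28.085 + 6·15.999 = 202.136 g/mol.
Mass of Na per formula unit: 1 × 22.99 = 22.990 g.
Weight fraction Na = 22.990 / 202.136 = 0.1137.

11.37 weight percent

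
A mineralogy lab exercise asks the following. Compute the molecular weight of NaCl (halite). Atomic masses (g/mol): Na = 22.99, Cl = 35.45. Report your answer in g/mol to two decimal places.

M = 1(22.99) + 1(35.45)

58.44 g/mol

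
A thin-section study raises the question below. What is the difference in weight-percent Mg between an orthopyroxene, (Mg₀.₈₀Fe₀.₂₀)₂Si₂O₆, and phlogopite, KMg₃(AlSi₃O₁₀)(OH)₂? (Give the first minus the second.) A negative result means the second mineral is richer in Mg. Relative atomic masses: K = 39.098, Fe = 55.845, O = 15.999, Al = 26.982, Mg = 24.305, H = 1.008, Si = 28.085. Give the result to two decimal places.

First mineral: 38.888 g Mg in 213.390 g formula = 18.22 wt% Mg.
Second mineral: 72.915 g Mg in 417.254 g formula = 17.47 wt% Mg.
18.22% − 17.47% gives a difference of 0.75 percentage points.

0.75 percentage points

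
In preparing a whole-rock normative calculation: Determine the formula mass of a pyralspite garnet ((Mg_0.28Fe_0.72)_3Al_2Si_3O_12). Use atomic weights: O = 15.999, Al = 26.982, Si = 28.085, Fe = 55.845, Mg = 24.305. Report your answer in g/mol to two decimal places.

471.25 g/mol

M = 0.84(24.305) + 2.16(55.845) + 2(26.982) + 3(28.085) + 12(15.999)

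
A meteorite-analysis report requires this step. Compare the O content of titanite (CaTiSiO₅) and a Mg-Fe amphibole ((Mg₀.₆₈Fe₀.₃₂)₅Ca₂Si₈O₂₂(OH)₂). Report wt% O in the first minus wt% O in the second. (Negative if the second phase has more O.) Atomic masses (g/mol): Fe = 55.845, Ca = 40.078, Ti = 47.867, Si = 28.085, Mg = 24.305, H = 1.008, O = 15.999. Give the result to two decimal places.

-3.69 percentage points

M(CaTiSiO₅) = 196.025 g/mol, so wt% O = 79.995/196.025 × 100 = 40.81%.
M((Mg₀.₆₈Fe₀.₃₂)₅Ca₂Si₈O₂₂(OH)₂) = 862.817 g/mol, so wt% O = 383.976/862.817 × 100 = 44.50%.
40.81 − 44.50 = -3.69 pp.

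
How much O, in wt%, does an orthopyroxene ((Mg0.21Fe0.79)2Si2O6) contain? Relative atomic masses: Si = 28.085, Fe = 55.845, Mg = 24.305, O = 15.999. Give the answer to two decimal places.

38.30 wt%

M((Mg0.21Fe0.79)2Si2O6) = 250.607 g/mol.
O contributes 6 × 15.999 = 95.994 g per mole.
95.994/250.607 = 0.3830 → 38.30%.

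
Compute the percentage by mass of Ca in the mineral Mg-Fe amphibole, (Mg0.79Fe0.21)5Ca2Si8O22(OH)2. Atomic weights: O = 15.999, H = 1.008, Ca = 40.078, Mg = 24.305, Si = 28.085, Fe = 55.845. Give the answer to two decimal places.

9.48 mass %

Formula mass = 3.95*24.305 + 1.05*55.845 + 2*40.078 + 8*28.085 + 24*15.999 + 2*1.008 = 845.470 g/mol, of which 80.156 g is Ca.
So Ca makes up 80.156/845.470 = 0.0948 of the mass, i.e. 9.48%.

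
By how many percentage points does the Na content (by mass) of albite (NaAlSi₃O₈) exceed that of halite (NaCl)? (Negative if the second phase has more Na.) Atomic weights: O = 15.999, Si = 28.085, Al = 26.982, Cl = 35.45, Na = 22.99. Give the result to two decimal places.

-30.57 percentage points

First mineral: 22.990 g Na in 262.219 g formula = 8.77 wt% Na.
Second mineral: 22.990 g Na in 58.440 g formula = 39.34 wt% Na.
8.77% − 39.34% gives a difference of -30.57 percentage points.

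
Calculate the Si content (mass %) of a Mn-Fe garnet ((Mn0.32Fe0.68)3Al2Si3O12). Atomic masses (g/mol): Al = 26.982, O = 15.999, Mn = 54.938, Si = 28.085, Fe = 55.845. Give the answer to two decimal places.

16.96 mass %

M((Mn0.32Fe0.68)3Al2Si3O12) = 496.871 g/mol.
Si contributes 3 × 28.085 = 84.255 g per mole.
84.255/496.871 = 0.1696 → 16.96%.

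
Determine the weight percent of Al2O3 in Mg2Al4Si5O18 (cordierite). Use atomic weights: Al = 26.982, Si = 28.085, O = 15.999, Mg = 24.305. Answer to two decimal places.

34.86 wt%

Formula mass = 584.945 g/mol.
4 Al → 2.0000 mol Al2O3 per formula unit; M(Al2O3) = 101.961, so Al2O3 mass = 203.922 g.
203.922/584.945 × 100 = 34.86 wt%.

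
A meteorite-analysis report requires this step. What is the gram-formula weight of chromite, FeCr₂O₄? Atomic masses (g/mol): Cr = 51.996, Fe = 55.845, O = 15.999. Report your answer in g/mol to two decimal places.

The formula mass is the sum 1*55.845 + 2*51.996 + 4*15.999.

223.83 g/mol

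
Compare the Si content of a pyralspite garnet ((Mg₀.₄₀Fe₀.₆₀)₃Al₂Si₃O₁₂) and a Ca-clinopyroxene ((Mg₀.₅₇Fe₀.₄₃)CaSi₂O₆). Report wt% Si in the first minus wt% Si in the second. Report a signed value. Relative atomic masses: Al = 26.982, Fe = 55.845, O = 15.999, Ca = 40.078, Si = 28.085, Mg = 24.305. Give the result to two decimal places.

-6.09 percentage points

Si in (Mg₀.₄₀Fe₀.₆₀)₃Al₂Si₃O₁₂: molar mass 459.894 g/mol; 3×28.085 = 84.255 g → 18.32 wt%.
Si in (Mg₀.₅₇Fe₀.₄₃)CaSi₂O₆: molar mass 230.109 g/mol; 2×28.085 = 56.170 g → 24.41 wt%.
Difference = 18.32 − 24.41 = -6.09 percentage points.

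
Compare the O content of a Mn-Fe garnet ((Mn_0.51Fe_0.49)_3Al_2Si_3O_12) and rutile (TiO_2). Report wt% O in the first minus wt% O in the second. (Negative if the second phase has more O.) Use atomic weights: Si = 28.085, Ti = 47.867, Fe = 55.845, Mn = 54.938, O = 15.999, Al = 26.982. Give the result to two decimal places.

-1.39 percentage points

First mineral: 191.988 g O in 496.354 g formula = 38.68 wt% O.
Second mineral: 31.998 g O in 79.865 g formula = 40.07 wt% O.
38.68% − 40.07% gives a difference of -1.39 percentage points.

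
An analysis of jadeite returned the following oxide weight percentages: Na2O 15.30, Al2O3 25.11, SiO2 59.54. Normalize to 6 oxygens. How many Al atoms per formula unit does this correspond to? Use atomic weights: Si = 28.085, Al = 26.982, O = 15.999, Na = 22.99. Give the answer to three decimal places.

0.996 Al apfu

Na2O (M=61.979): mol = 0.24686; Na = 0.49372, O = 0.24686.
Al2O3 (M=101.961): mol = 0.24627; Al = 0.49254, O = 0.73881.
SiO2 (M=60.083): mol = 0.99096; Si = 0.99096, O = 1.98192.
ΣO = 2.96759; factor = 6/ΣO = 2.02184.
Al apfu = 0.49254 × 2.02184 = 0.996.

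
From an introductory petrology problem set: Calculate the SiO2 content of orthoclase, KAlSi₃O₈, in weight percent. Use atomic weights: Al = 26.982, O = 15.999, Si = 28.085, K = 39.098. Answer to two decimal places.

64.76 wt%

M(KAlSi₃O₈) = 278.327 g/mol; M(SiO2) = 60.083 g/mol.
Moles SiO2 per formula unit = 3 Si ÷ 1 = 3.0000.
SiO2 fraction = (3.0000 × 60.083) / 278.327 = 180.249/278.327 = 0.6476.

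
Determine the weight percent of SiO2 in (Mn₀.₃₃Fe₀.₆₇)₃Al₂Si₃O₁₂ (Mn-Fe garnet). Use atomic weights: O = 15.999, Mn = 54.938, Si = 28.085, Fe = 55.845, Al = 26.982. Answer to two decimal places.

36.28 wt%

Formula mass = 496.844 g/mol.
3 Si → 3.0000 mol SiO2 per formula unit; M(SiO2) = 60.083, so SiO2 mass = 180.249 g.
180.249/496.844 × 100 = 36.28 wt%.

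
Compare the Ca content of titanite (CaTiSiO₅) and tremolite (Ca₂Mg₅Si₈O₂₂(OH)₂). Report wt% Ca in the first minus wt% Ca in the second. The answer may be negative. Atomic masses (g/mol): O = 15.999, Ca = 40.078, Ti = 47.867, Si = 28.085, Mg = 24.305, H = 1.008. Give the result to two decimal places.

10.58 percentage points

First mineral: 40.078 g Ca in 196.025 g formula = 20.45 wt% Ca.
Second mineral: 80.156 g Ca in 812.353 g formula = 9.87 wt% Ca.
20.45% − 9.87% gives a difference of 10.58 percentage points.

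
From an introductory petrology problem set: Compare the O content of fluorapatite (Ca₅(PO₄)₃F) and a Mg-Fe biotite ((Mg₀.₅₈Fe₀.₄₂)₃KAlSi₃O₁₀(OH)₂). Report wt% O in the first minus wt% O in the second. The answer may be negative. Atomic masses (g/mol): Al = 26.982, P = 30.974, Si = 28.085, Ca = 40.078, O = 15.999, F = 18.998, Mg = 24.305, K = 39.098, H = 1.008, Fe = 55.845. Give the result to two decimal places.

-3.94 percentage points

O in Ca₅(PO₄)₃F: molar mass 504.298 g/mol; 12×15.999 = 191.988 g → 38.07 wt%.
O in (Mg₀.₅₈Fe₀.₄₂)₃KAlSi₃O₁₀(OH)₂: molar mass 456.994 g/mol; 12×15.999 = 191.988 g → 42.01 wt%.
Difference = 38.07 − 42.01 = -3.94 percentage points.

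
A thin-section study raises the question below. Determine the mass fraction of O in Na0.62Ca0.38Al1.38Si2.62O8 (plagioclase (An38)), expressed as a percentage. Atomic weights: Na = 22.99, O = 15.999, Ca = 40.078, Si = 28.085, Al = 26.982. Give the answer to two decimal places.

Formula mass = 0.62·22.99 + 0.38·40.078 + 1.38·26.982 + 2.62·28.085 + 8·15.999 = 268.293 g/mol, of which 127.992 g is O.
So O makes up 127.992/268.293 = 0.4771 of the mass, i.e. 47.71%.

47.71 wt%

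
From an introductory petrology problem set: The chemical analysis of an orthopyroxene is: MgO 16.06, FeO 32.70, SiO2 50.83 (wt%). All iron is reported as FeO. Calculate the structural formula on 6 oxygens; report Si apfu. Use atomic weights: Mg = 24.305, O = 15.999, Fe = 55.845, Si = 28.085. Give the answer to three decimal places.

MgO: 16.06/40.304 = 0.39847 mol → 0.39847 mol Mg, 0.39847 mol O.
FeO: 32.70/71.844 = 0.45515 mol → 0.45515 mol Fe, 0.45515 mol O.
SiO2: 50.83/60.083 = 0.84600 mol → 0.84600 mol Si, 1.69200 mol O.
Total oxygen = 2.54562 mol. Normalization factor = 6/2.54562 = 2.35699.
Si per 6 O = 0.84600 × 2.35699 = 1.994.

1.994 Si apfu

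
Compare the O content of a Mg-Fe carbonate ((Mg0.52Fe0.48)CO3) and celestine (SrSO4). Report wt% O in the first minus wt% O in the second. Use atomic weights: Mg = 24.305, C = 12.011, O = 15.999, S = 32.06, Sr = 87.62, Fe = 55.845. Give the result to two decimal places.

O in (Mg0.52Fe0.48)CO3: molar mass 99.452 g/mol; 3×15.999 = 47.997 g → 48.26 wt%.
O in SrSO4: molar mass 183.676 g/mol; 4×15.999 = 63.996 g → 34.84 wt%.
Difference = 48.26 − 34.84 = 13.42 percentage points.

13.42 percentage points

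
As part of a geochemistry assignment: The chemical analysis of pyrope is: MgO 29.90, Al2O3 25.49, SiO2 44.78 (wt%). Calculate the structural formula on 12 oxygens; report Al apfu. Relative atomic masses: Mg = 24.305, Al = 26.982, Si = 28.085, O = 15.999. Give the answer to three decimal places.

MgO (M=40.304): mol = 0.74186; Mg = 0.74186, O = 0.74186.
Al2O3 (M=101.961): mol = 0.25000; Al = 0.50000, O = 0.75000.
SiO2 (M=60.083): mol = 0.74530; Si = 0.74530, O = 1.49060.
ΣO = 2.98246; factor = 12/ΣO = 4.02352.
Al apfu = 0.50000 × 4.02352 = 2.012.

2.012 Al apfu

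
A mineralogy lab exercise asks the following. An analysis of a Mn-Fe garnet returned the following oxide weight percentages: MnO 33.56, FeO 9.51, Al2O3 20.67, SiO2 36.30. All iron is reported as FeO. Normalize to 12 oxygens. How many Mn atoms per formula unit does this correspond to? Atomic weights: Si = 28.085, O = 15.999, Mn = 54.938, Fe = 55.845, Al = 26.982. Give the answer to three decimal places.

2.344 Mn apfu

MnO (M=70.937): mol = 0.47310; Mn = 0.47310, O = 0.47310.
FeO (M=71.844): mol = 0.13237; Fe = 0.13237, O = 0.13237.
Al2O3 (M=101.961): mol = 0.20272; Al = 0.40544, O = 0.60816.
SiO2 (M=60.083): mol = 0.60416; Si = 0.60416, O = 1.20832.
ΣO = 2.42195; factor = 12/ΣO = 4.95469.
Mn apfu = 0.47310 × 4.95469 = 2.344.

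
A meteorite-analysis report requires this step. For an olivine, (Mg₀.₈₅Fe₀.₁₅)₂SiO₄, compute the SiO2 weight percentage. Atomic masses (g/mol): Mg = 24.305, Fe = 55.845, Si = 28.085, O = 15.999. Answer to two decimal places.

40.01 wt%

M((Mg₀.₈₅Fe₀.₁₅)₂SiO₄) = 150.153 g/mol; M(SiO2) = 60.083 g/mol.
Moles SiO2 per formula unit = 1 Si ÷ 1 = 1.0000.
SiO2 fraction = (1.0000 × 60.083) / 150.153 = 60.083/150.153 = 0.4001.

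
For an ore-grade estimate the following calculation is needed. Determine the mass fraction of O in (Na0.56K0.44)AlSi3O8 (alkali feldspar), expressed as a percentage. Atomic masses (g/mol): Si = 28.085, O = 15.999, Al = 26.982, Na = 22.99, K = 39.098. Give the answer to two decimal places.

Formula mass = 0.56×22.99 + 0.44×39.098 + 1×26.982 + 3×28.085 + 8×15.999 = 269.307 g/mol, of which 127.992 g is O.
So O makes up 127.992/269.307 = 0.4753 of the mass, i.e. 47.53%.

47.53 wt%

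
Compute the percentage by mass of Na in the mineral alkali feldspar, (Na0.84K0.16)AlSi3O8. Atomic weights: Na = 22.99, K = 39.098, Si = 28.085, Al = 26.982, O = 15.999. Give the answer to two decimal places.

7.29 wt%

M((Na0.84K0.16)AlSi3O8) = 264.796 g/mol.
Na contributes 0.84 × 22.99 = 19.312 g per mole.
19.312/264.796 = 0.0729 → 7.29%.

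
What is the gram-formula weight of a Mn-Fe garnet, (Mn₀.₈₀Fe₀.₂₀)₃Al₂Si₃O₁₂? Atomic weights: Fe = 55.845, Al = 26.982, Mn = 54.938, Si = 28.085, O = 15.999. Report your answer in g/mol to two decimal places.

495.57 g/mol

Mn: 2.40 × 54.938 = 131.8512
Fe: 0.60 × 55.845 = 33.5070
Al: 2 × 26.982 = 53.9640
Si: 3 × 28.085 = 84.2550
O: 12 × 15.999 = 191.9880
Summing the contributions gives the formula mass.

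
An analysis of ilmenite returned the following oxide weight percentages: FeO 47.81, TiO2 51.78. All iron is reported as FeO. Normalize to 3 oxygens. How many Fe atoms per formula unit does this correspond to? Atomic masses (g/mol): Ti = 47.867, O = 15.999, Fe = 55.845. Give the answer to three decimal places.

47.81 wt% FeO ÷ 71.844 g/mol = 0.66547 mol, giving 0.66547 Fe and 0.66547 O.
51.78 wt% TiO2 ÷ 79.865 g/mol = 0.64834 mol, giving 0.64834 Ti and 1.29668 O.
Oxygen sums to 1.96215; scaling by 3/1.96215 = 1.52894 puts the formula on 3 O.
Fe: 0.66547 × 1.52894 = 1.017 atoms per formula unit.

1.017 Fe apfu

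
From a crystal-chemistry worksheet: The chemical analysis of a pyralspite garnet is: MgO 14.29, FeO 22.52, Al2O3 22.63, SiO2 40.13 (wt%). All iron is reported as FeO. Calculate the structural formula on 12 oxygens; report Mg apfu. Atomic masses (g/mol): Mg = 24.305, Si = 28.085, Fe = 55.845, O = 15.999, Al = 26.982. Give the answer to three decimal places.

1.594 Mg apfu

MgO: 14.29/40.304 = 0.35456 mol → 0.35456 mol Mg, 0.35456 mol O.
FeO: 22.52/71.844 = 0.31346 mol → 0.31346 mol Fe, 0.31346 mol O.
Al2O3: 22.63/101.961 = 0.22195 mol → 0.44390 mol Al, 0.66585 mol O.
SiO2: 40.13/60.083 = 0.66791 mol → 0.66791 mol Si, 1.33582 mol O.
Total oxygen = 2.66969 mol. Normalization factor = 12/2.66969 = 4.49490.
Mg per 12 O = 0.35456 × 4.49490 = 1.594.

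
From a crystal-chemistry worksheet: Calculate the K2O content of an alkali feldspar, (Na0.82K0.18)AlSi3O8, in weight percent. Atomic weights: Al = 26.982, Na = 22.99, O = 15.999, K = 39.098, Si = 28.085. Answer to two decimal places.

Molar mass of (Na0.82K0.18)AlSi3O8 = 0.82·22.99 + 0.18·39.098 + 1·26.982 + 3·28.085 + 8·15.999 = 265.118 g/mol.
Each formula unit contains 0.18 K, equivalent to 0.18/2 = 0.0900 mol K2O.
M(K2O) = 2×39.098 + 1×15.999 = 94.195 g/mol.
Mass of K2O per formula unit = 0.0900 × 94.195 = 8.478 g.
K2O wt% = 8.478 / 265.118 × 100 = 3.20%.

3.20 wt%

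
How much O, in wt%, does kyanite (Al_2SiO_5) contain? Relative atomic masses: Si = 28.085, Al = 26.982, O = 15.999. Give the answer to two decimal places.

Molar mass of Al_2SiO_5: 2×26.982 + 1×28.085 + 5×15.999 = 162.044 g/mol.
Mass of O per formula unit: 5 × 15.999 = 79.995 g.
Weight fraction O = 79.995 / 162.044 = 0.4937.

49.37 wt%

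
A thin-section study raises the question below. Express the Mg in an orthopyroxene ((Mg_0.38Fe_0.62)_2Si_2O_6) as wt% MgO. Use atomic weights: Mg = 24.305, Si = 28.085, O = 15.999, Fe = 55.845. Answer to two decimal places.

12.77 wt%

M((Mg_0.38Fe_0.62)_2Si_2O_6) = 239.884 g/mol; M(MgO) = 40.304 g/mol.
Moles MgO per formula unit = 0.76 Mg ÷ 1 = 0.7600.
MgO fraction = (0.7600 × 40.304) / 239.884 = 30.631/239.884 = 0.1277.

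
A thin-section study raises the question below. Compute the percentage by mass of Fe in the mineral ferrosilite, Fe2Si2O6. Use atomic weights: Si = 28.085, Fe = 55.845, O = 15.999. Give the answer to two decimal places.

Molar mass of Fe2Si2O6: 2×55.845 + 2×28.085 + 6×15.999 = 263.854 g/mol.
Mass of Fe per formula unit: 2 × 55.845 = 111.690 g.
Weight fraction Fe = 111.690 / 263.854 = 0.4233.

42.33 wt%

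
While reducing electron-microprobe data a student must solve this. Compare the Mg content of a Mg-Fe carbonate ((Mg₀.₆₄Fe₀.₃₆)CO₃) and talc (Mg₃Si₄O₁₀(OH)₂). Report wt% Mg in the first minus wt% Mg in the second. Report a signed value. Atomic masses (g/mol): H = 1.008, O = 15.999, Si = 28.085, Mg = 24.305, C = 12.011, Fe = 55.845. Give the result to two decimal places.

-2.97 percentage points

Mg in (Mg₀.₆₄Fe₀.₃₆)CO₃: molar mass 95.667 g/mol; 0.64×24.305 = 15.555 g → 16.26 wt%.
Mg in Mg₃Si₄O₁₀(OH)₂: molar mass 379.259 g/mol; 3×24.305 = 72.915 g → 19.23 wt%.
Difference = 16.26 − 19.23 = -2.97 percentage points.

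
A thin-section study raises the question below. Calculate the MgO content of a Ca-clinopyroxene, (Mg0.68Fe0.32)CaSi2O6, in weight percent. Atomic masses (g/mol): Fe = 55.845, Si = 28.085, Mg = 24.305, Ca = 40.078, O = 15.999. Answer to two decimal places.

12.09 wt%

Formula mass = 226.640 g/mol.
0.68 Mg → 0.6800 mol MgO per formula unit; M(MgO) = 40.304, so MgO mass = 27.407 g.
27.407/226.640 × 100 = 12.09 wt%.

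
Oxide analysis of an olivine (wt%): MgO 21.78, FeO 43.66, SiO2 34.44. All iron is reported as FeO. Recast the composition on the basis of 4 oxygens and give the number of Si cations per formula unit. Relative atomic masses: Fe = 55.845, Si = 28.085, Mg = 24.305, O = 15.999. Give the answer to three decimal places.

0.999 Si apfu

MgO: 21.78/40.304 = 0.54039 mol → 0.54039 mol Mg, 0.54039 mol O.
FeO: 43.66/71.844 = 0.60771 mol → 0.60771 mol Fe, 0.60771 mol O.
SiO2: 34.44/60.083 = 0.57321 mol → 0.57321 mol Si, 1.14642 mol O.
Total oxygen = 2.29452 mol. Normalization factor = 4/2.29452 = 1.74328.
Si per 4 O = 0.57321 × 1.74328 = 0.999.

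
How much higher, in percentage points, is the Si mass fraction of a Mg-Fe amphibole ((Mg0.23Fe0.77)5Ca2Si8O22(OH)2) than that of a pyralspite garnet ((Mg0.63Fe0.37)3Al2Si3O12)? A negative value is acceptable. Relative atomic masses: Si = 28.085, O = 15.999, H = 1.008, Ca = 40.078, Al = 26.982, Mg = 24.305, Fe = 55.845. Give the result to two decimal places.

First mineral: 224.680 g Si in 933.782 g formula = 24.06 wt% Si.
Second mineral: 84.255 g Si in 438.131 g formula = 19.23 wt% Si.
24.06% − 19.23% gives a difference of 4.83 percentage points.

4.83 percentage points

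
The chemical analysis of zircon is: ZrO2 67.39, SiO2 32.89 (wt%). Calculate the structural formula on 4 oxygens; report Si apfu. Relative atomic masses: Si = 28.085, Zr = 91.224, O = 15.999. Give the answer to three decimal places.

ZrO2 (M=123.222): mol = 0.54690; Zr = 0.54690, O = 1.09380.
SiO2 (M=60.083): mol = 0.54741; Si = 0.54741, O = 1.09482.
ΣO = 2.18862; factor = 4/ΣO = 1.82764.
Si apfu = 0.54741 × 1.82764 = 1.000.

1.000 Si apfu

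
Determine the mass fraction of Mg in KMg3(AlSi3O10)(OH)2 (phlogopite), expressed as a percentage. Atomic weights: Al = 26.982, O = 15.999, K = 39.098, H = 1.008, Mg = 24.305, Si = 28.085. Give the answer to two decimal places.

17.47 wt%

M(KMg3(AlSi3O10)(OH)2) = 417.254 g/mol.
Mg contributes 3 × 24.305 = 72.915 g per mole.
72.915/417.254 = 0.1747 → 17.47%.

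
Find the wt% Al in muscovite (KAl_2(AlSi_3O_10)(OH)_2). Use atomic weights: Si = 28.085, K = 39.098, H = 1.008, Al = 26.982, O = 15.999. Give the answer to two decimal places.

20.32 weight percent

Formula mass = 1×39.098 + 3×26.982 + 3×28.085 + 12×15.999 + 2×1.008 = 398.303 g/mol, of which 80.946 g is Al.
So Al makes up 80.946/398.303 = 0.2032 of the mass, i.e. 20.32%.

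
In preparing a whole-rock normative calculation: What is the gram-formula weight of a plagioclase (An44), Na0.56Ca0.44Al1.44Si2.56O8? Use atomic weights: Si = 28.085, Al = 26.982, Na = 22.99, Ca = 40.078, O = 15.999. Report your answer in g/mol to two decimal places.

The formula mass is the sum 0.56*22.99 + 0.44*40.078 + 1.44*26.982 + 2.56*28.085 + 8*15.999.

269.25 g/mol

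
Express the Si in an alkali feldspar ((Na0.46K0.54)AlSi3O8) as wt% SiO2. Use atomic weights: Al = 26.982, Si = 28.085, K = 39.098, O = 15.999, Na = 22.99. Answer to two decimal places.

66.53 wt%

Molar mass of (Na0.46K0.54)AlSi3O8 = 0.46·22.99 + 0.54·39.098 + 1·26.982 + 3·28.085 + 8·15.999 = 270.917 g/mol.
Each formula unit contains 3 Si, equivalent to 3/1 = 3.0000 mol SiO2.
M(SiO2) = 1×28.085 + 2×15.999 = 60.083 g/mol.
Mass of SiO2 per formula unit = 3.0000 × 60.083 = 180.249 g.
SiO2 wt% = 180.249 / 270.917 × 100 = 66.53%.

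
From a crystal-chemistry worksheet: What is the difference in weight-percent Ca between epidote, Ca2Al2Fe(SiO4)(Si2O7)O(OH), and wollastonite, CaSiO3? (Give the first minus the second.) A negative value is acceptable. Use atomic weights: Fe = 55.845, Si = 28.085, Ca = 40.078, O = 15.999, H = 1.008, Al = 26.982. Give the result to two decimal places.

-17.91 percentage points

M(Ca2Al2Fe(SiO4)(Si2O7)O(OH)) = 483.215 g/mol, so wt% Ca = 80.156/483.215 × 100 = 16.59%.
M(CaSiO3) = 116.160 g/mol, so wt% Ca = 40.078/116.160 × 100 = 34.50%.
16.59 − 34.50 = -17.91 pp.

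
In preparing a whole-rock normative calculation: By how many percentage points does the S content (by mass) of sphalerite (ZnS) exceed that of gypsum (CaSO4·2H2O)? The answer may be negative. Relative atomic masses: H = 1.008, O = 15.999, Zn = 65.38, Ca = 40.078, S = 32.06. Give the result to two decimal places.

14.28 percentage points

S in ZnS: molar mass 97.440 g/mol; 1×32.06 = 32.060 g → 32.90 wt%.
S in CaSO4·2H2O: molar mass 172.164 g/mol; 1×32.06 = 32.060 g → 18.62 wt%.
Difference = 32.90 − 18.62 = 14.28 percentage points.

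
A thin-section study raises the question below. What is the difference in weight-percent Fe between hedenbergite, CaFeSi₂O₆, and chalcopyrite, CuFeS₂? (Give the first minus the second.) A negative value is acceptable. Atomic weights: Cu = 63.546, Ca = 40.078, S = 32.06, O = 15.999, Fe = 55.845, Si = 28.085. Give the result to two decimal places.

-7.92 percentage points

M(CaFeSi₂O₆) = 248.087 g/mol, so wt% Fe = 55.845/248.087 × 100 = 22.51%.
M(CuFeS₂) = 183.511 g/mol, so wt% Fe = 55.845/183.511 × 100 = 30.43%.
22.51 − 30.43 = -7.92 pp.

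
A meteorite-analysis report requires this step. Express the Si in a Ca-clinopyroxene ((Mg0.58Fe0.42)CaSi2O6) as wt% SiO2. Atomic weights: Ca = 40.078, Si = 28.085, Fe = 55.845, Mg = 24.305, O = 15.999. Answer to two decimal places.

M((Mg0.58Fe0.42)CaSi2O6) = 229.794 g/mol; M(SiO2) = 60.083 g/mol.
Moles SiO2 per formula unit = 2 Si ÷ 1 = 2.0000.
SiO2 fraction = (2.0000 × 60.083) / 229.794 = 120.166/229.794 = 0.5229.

52.29 wt%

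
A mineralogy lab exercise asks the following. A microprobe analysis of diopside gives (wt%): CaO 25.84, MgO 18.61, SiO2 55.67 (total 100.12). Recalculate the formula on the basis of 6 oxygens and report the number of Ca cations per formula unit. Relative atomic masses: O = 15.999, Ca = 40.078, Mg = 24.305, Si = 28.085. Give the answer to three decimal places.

CaO: 25.84/56.077 = 0.46079 mol → 0.46079 mol Ca, 0.46079 mol O.
MgO: 18.61/40.304 = 0.46174 mol → 0.46174 mol Mg, 0.46174 mol O.
SiO2: 55.67/60.083 = 0.92655 mol → 0.92655 mol Si, 1.85310 mol O.
Total oxygen = 2.77563 mol. Normalization factor = 6/2.77563 = 2.16167.
Ca per 6 O = 0.46079 × 2.16167 = 0.996.

0.996 Ca apfu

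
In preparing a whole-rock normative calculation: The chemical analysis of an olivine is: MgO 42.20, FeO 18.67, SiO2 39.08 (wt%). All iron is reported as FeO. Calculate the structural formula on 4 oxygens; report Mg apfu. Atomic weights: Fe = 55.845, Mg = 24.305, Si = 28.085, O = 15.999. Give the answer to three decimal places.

MgO (M=40.304): mol = 1.04704; Mg = 1.04704, O = 1.04704.
FeO (M=71.844): mol = 0.25987; Fe = 0.25987, O = 0.25987.
SiO2 (M=60.083): mol = 0.65043; Si = 0.65043, O = 1.30086.
ΣO = 2.60777; factor = 4/ΣO = 1.53388.
Mg apfu = 1.04704 × 1.53388 = 1.606.

1.606 Mg apfu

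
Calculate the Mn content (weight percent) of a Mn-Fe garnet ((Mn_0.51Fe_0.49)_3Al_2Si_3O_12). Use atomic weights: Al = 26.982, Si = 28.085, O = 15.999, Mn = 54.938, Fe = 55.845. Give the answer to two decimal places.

16.93 weight percent

Formula mass = 1.53·54.938 + 1.47·55.845 + 2·26.982 + 3·28.085 + 12·15.999 = 496.354 g/mol, of which 84.055 g is Mn.
So Mn makes up 84.055/496.354 = 0.1693 of the mass, i.e. 16.93%.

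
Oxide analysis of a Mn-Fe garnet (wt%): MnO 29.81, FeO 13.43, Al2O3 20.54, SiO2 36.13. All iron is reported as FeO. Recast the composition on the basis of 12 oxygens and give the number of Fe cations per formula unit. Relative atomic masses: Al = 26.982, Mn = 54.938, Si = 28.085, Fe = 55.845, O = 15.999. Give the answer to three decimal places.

0.929 Fe apfu

MnO (M=70.937): mol = 0.42023; Mn = 0.42023, O = 0.42023.
FeO (M=71.844): mol = 0.18693; Fe = 0.18693, O = 0.18693.
Al2O3 (M=101.961): mol = 0.20145; Al = 0.40290, O = 0.60435.
SiO2 (M=60.083): mol = 0.60133; Si = 0.60133, O = 1.20266.
ΣO = 2.41417; factor = 12/ΣO = 4.97065.
Fe apfu = 0.18693 × 4.97065 = 0.929.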